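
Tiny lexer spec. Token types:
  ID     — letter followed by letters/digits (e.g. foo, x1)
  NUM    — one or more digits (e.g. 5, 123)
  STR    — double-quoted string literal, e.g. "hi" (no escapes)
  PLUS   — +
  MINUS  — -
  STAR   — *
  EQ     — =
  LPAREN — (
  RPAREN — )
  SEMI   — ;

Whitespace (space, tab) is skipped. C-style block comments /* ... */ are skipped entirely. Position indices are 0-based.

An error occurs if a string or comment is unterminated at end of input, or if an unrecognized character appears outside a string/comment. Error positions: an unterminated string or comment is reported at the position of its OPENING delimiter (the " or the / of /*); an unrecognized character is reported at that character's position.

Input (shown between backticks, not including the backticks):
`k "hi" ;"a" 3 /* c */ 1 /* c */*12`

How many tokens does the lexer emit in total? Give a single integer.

pos=0: emit ID 'k' (now at pos=1)
pos=2: enter STRING mode
pos=2: emit STR "hi" (now at pos=6)
pos=7: emit SEMI ';'
pos=8: enter STRING mode
pos=8: emit STR "a" (now at pos=11)
pos=12: emit NUM '3' (now at pos=13)
pos=14: enter COMMENT mode (saw '/*')
exit COMMENT mode (now at pos=21)
pos=22: emit NUM '1' (now at pos=23)
pos=24: enter COMMENT mode (saw '/*')
exit COMMENT mode (now at pos=31)
pos=31: emit STAR '*'
pos=32: emit NUM '12' (now at pos=34)
DONE. 8 tokens: [ID, STR, SEMI, STR, NUM, NUM, STAR, NUM]

Answer: 8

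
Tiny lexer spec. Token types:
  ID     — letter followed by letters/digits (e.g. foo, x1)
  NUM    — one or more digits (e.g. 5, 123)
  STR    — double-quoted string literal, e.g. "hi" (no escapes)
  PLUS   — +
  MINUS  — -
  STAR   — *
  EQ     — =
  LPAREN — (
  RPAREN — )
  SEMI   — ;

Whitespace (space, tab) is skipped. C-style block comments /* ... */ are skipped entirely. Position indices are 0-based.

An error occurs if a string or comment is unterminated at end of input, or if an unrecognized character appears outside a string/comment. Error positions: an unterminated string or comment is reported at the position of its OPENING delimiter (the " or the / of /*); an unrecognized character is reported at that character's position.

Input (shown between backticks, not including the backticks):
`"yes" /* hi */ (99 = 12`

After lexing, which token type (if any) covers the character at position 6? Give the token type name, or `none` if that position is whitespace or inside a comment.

pos=0: enter STRING mode
pos=0: emit STR "yes" (now at pos=5)
pos=6: enter COMMENT mode (saw '/*')
exit COMMENT mode (now at pos=14)
pos=15: emit LPAREN '('
pos=16: emit NUM '99' (now at pos=18)
pos=19: emit EQ '='
pos=21: emit NUM '12' (now at pos=23)
DONE. 5 tokens: [STR, LPAREN, NUM, EQ, NUM]
Position 6: char is '/' -> none

Answer: none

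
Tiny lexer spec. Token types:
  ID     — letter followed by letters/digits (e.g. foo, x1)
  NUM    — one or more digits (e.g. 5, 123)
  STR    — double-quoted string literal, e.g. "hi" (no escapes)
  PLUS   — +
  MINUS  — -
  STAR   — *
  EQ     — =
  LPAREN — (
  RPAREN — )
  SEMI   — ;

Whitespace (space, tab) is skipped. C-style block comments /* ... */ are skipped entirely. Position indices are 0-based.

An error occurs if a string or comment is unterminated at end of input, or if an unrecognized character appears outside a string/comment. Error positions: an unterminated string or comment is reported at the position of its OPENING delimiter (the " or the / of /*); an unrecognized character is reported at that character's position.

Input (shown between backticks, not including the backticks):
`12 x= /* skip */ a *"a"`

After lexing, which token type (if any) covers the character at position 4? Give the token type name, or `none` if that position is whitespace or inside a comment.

pos=0: emit NUM '12' (now at pos=2)
pos=3: emit ID 'x' (now at pos=4)
pos=4: emit EQ '='
pos=6: enter COMMENT mode (saw '/*')
exit COMMENT mode (now at pos=16)
pos=17: emit ID 'a' (now at pos=18)
pos=19: emit STAR '*'
pos=20: enter STRING mode
pos=20: emit STR "a" (now at pos=23)
DONE. 6 tokens: [NUM, ID, EQ, ID, STAR, STR]
Position 4: char is '=' -> EQ

Answer: EQ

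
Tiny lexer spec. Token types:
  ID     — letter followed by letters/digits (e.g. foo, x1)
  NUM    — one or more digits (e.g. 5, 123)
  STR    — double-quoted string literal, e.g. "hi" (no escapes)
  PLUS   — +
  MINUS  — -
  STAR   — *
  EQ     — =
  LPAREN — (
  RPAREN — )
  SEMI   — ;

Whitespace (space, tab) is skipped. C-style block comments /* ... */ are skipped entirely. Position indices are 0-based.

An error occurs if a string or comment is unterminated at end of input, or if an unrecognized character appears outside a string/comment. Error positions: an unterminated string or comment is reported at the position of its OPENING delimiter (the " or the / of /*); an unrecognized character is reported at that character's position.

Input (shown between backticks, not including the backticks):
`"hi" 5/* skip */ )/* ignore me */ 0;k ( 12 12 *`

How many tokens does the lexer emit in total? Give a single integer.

Answer: 10

Derivation:
pos=0: enter STRING mode
pos=0: emit STR "hi" (now at pos=4)
pos=5: emit NUM '5' (now at pos=6)
pos=6: enter COMMENT mode (saw '/*')
exit COMMENT mode (now at pos=16)
pos=17: emit RPAREN ')'
pos=18: enter COMMENT mode (saw '/*')
exit COMMENT mode (now at pos=33)
pos=34: emit NUM '0' (now at pos=35)
pos=35: emit SEMI ';'
pos=36: emit ID 'k' (now at pos=37)
pos=38: emit LPAREN '('
pos=40: emit NUM '12' (now at pos=42)
pos=43: emit NUM '12' (now at pos=45)
pos=46: emit STAR '*'
DONE. 10 tokens: [STR, NUM, RPAREN, NUM, SEMI, ID, LPAREN, NUM, NUM, STAR]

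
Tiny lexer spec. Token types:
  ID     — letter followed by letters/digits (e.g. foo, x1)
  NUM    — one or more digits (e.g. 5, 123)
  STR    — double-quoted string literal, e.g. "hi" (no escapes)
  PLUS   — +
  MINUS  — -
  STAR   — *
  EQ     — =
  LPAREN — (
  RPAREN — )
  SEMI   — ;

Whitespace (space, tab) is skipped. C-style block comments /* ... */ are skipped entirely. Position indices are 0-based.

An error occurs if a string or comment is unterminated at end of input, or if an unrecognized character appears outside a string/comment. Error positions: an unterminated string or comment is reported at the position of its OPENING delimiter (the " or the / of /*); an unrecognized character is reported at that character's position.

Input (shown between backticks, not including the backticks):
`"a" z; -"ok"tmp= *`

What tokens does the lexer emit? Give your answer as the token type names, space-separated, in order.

Answer: STR ID SEMI MINUS STR ID EQ STAR

Derivation:
pos=0: enter STRING mode
pos=0: emit STR "a" (now at pos=3)
pos=4: emit ID 'z' (now at pos=5)
pos=5: emit SEMI ';'
pos=7: emit MINUS '-'
pos=8: enter STRING mode
pos=8: emit STR "ok" (now at pos=12)
pos=12: emit ID 'tmp' (now at pos=15)
pos=15: emit EQ '='
pos=17: emit STAR '*'
DONE. 8 tokens: [STR, ID, SEMI, MINUS, STR, ID, EQ, STAR]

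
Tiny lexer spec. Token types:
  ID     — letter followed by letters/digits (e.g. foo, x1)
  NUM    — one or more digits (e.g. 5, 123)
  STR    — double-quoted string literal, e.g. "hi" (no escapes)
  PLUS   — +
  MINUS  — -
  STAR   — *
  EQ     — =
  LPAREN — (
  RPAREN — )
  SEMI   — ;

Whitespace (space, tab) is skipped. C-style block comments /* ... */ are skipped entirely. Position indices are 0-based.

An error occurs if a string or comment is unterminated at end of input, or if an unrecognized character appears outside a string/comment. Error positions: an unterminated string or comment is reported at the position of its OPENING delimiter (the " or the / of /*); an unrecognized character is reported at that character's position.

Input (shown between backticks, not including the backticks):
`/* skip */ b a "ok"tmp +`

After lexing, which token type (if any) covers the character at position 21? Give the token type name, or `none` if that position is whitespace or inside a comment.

Answer: ID

Derivation:
pos=0: enter COMMENT mode (saw '/*')
exit COMMENT mode (now at pos=10)
pos=11: emit ID 'b' (now at pos=12)
pos=13: emit ID 'a' (now at pos=14)
pos=15: enter STRING mode
pos=15: emit STR "ok" (now at pos=19)
pos=19: emit ID 'tmp' (now at pos=22)
pos=23: emit PLUS '+'
DONE. 5 tokens: [ID, ID, STR, ID, PLUS]
Position 21: char is 'p' -> ID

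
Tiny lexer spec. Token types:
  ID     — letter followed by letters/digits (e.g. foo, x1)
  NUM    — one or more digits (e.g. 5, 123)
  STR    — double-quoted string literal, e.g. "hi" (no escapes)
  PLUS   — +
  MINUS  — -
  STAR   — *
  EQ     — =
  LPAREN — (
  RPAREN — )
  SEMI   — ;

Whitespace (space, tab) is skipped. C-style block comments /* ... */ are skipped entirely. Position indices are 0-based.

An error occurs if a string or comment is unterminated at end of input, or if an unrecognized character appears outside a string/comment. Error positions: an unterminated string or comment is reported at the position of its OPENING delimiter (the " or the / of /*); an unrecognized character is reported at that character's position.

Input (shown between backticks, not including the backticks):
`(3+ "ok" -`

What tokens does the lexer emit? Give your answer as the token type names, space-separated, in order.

pos=0: emit LPAREN '('
pos=1: emit NUM '3' (now at pos=2)
pos=2: emit PLUS '+'
pos=4: enter STRING mode
pos=4: emit STR "ok" (now at pos=8)
pos=9: emit MINUS '-'
DONE. 5 tokens: [LPAREN, NUM, PLUS, STR, MINUS]

Answer: LPAREN NUM PLUS STR MINUS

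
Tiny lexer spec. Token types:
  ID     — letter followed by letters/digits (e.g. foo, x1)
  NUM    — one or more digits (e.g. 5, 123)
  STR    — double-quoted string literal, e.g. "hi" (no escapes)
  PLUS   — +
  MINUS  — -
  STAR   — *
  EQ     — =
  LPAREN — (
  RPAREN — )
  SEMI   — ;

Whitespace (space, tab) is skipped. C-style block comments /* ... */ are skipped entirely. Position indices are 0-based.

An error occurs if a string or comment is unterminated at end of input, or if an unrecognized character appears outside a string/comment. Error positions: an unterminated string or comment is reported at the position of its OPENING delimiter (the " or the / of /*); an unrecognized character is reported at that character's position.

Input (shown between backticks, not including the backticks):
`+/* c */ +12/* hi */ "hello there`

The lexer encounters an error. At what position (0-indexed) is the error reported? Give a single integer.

pos=0: emit PLUS '+'
pos=1: enter COMMENT mode (saw '/*')
exit COMMENT mode (now at pos=8)
pos=9: emit PLUS '+'
pos=10: emit NUM '12' (now at pos=12)
pos=12: enter COMMENT mode (saw '/*')
exit COMMENT mode (now at pos=20)
pos=21: enter STRING mode
pos=21: ERROR — unterminated string

Answer: 21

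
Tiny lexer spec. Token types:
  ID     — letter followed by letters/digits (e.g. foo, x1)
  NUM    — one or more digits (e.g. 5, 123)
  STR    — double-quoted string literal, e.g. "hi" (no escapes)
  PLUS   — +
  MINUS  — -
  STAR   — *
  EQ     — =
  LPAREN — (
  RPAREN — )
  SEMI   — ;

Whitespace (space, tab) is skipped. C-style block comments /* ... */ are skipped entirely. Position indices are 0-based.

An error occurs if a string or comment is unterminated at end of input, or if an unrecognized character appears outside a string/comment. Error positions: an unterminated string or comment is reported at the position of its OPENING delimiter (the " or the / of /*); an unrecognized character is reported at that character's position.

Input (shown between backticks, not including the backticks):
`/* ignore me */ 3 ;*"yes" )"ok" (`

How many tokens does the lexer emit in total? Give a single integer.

pos=0: enter COMMENT mode (saw '/*')
exit COMMENT mode (now at pos=15)
pos=16: emit NUM '3' (now at pos=17)
pos=18: emit SEMI ';'
pos=19: emit STAR '*'
pos=20: enter STRING mode
pos=20: emit STR "yes" (now at pos=25)
pos=26: emit RPAREN ')'
pos=27: enter STRING mode
pos=27: emit STR "ok" (now at pos=31)
pos=32: emit LPAREN '('
DONE. 7 tokens: [NUM, SEMI, STAR, STR, RPAREN, STR, LPAREN]

Answer: 7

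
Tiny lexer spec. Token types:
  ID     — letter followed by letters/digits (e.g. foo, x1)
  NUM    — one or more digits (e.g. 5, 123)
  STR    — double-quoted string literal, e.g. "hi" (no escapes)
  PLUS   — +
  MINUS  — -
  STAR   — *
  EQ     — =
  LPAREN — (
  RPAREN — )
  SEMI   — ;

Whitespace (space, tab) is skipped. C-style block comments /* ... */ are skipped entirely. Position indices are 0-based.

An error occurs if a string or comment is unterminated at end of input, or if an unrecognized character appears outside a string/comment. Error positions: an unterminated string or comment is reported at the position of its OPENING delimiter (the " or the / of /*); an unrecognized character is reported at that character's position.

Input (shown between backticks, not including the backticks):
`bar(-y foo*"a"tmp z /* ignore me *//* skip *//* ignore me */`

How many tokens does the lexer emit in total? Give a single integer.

pos=0: emit ID 'bar' (now at pos=3)
pos=3: emit LPAREN '('
pos=4: emit MINUS '-'
pos=5: emit ID 'y' (now at pos=6)
pos=7: emit ID 'foo' (now at pos=10)
pos=10: emit STAR '*'
pos=11: enter STRING mode
pos=11: emit STR "a" (now at pos=14)
pos=14: emit ID 'tmp' (now at pos=17)
pos=18: emit ID 'z' (now at pos=19)
pos=20: enter COMMENT mode (saw '/*')
exit COMMENT mode (now at pos=35)
pos=35: enter COMMENT mode (saw '/*')
exit COMMENT mode (now at pos=45)
pos=45: enter COMMENT mode (saw '/*')
exit COMMENT mode (now at pos=60)
DONE. 9 tokens: [ID, LPAREN, MINUS, ID, ID, STAR, STR, ID, ID]

Answer: 9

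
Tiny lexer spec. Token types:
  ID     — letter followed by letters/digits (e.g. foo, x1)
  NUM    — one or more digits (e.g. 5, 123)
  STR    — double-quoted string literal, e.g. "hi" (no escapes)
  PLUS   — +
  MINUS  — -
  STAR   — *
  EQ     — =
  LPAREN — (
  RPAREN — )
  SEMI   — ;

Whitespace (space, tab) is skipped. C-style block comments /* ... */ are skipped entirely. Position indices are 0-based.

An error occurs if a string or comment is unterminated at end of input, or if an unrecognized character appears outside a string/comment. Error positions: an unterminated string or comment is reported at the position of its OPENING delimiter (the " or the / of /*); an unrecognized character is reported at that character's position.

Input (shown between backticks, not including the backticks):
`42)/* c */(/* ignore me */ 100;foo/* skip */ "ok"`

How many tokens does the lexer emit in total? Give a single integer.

pos=0: emit NUM '42' (now at pos=2)
pos=2: emit RPAREN ')'
pos=3: enter COMMENT mode (saw '/*')
exit COMMENT mode (now at pos=10)
pos=10: emit LPAREN '('
pos=11: enter COMMENT mode (saw '/*')
exit COMMENT mode (now at pos=26)
pos=27: emit NUM '100' (now at pos=30)
pos=30: emit SEMI ';'
pos=31: emit ID 'foo' (now at pos=34)
pos=34: enter COMMENT mode (saw '/*')
exit COMMENT mode (now at pos=44)
pos=45: enter STRING mode
pos=45: emit STR "ok" (now at pos=49)
DONE. 7 tokens: [NUM, RPAREN, LPAREN, NUM, SEMI, ID, STR]

Answer: 7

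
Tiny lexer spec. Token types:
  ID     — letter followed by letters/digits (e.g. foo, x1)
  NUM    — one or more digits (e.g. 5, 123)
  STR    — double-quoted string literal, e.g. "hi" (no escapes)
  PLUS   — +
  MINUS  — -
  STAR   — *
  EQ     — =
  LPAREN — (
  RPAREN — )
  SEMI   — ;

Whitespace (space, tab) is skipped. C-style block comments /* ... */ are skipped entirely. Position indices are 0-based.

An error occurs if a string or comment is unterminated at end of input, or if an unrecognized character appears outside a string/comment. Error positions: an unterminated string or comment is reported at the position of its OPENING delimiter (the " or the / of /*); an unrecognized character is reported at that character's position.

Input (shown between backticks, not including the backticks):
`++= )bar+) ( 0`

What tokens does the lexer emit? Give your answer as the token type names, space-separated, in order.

Answer: PLUS PLUS EQ RPAREN ID PLUS RPAREN LPAREN NUM

Derivation:
pos=0: emit PLUS '+'
pos=1: emit PLUS '+'
pos=2: emit EQ '='
pos=4: emit RPAREN ')'
pos=5: emit ID 'bar' (now at pos=8)
pos=8: emit PLUS '+'
pos=9: emit RPAREN ')'
pos=11: emit LPAREN '('
pos=13: emit NUM '0' (now at pos=14)
DONE. 9 tokens: [PLUS, PLUS, EQ, RPAREN, ID, PLUS, RPAREN, LPAREN, NUM]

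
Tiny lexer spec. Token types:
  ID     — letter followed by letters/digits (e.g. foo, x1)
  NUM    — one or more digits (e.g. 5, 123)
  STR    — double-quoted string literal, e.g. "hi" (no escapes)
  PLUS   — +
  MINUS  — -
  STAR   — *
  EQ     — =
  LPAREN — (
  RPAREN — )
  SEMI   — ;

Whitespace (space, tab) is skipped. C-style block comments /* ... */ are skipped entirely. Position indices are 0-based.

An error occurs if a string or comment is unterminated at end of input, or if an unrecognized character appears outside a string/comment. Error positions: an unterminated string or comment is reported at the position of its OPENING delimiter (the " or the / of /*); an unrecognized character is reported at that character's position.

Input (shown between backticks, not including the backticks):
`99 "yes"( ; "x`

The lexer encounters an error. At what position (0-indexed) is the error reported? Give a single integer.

pos=0: emit NUM '99' (now at pos=2)
pos=3: enter STRING mode
pos=3: emit STR "yes" (now at pos=8)
pos=8: emit LPAREN '('
pos=10: emit SEMI ';'
pos=12: enter STRING mode
pos=12: ERROR — unterminated string

Answer: 12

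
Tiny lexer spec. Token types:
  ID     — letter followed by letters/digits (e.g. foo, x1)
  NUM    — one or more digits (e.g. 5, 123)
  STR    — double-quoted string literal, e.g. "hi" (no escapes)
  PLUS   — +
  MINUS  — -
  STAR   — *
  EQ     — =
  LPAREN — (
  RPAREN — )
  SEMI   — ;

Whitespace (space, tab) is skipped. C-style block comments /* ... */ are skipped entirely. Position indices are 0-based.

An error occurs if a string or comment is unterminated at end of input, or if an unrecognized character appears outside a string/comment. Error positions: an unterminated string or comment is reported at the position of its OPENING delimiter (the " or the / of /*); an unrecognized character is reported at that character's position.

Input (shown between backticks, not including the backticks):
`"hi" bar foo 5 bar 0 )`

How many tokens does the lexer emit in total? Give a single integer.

pos=0: enter STRING mode
pos=0: emit STR "hi" (now at pos=4)
pos=5: emit ID 'bar' (now at pos=8)
pos=9: emit ID 'foo' (now at pos=12)
pos=13: emit NUM '5' (now at pos=14)
pos=15: emit ID 'bar' (now at pos=18)
pos=19: emit NUM '0' (now at pos=20)
pos=21: emit RPAREN ')'
DONE. 7 tokens: [STR, ID, ID, NUM, ID, NUM, RPAREN]

Answer: 7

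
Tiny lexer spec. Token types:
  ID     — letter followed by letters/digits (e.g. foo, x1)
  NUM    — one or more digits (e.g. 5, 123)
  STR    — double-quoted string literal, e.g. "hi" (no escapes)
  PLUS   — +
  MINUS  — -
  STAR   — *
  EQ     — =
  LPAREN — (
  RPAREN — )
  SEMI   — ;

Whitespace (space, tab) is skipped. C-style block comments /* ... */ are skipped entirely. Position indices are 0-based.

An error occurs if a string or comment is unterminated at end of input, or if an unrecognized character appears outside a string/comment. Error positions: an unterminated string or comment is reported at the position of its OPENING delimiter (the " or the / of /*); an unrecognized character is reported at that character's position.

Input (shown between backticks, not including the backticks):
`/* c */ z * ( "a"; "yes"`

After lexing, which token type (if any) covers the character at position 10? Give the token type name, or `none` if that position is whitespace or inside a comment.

Answer: STAR

Derivation:
pos=0: enter COMMENT mode (saw '/*')
exit COMMENT mode (now at pos=7)
pos=8: emit ID 'z' (now at pos=9)
pos=10: emit STAR '*'
pos=12: emit LPAREN '('
pos=14: enter STRING mode
pos=14: emit STR "a" (now at pos=17)
pos=17: emit SEMI ';'
pos=19: enter STRING mode
pos=19: emit STR "yes" (now at pos=24)
DONE. 6 tokens: [ID, STAR, LPAREN, STR, SEMI, STR]
Position 10: char is '*' -> STAR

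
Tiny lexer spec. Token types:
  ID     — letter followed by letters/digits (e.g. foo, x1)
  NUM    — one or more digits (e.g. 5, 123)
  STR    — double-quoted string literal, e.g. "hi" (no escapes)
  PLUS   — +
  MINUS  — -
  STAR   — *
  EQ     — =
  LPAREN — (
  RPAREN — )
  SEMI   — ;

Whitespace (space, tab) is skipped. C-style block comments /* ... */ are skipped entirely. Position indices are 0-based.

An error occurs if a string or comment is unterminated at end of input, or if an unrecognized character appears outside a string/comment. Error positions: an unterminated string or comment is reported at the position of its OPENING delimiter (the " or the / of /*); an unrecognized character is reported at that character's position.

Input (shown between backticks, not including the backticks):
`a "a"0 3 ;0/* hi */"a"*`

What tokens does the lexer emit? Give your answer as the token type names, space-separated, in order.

Answer: ID STR NUM NUM SEMI NUM STR STAR

Derivation:
pos=0: emit ID 'a' (now at pos=1)
pos=2: enter STRING mode
pos=2: emit STR "a" (now at pos=5)
pos=5: emit NUM '0' (now at pos=6)
pos=7: emit NUM '3' (now at pos=8)
pos=9: emit SEMI ';'
pos=10: emit NUM '0' (now at pos=11)
pos=11: enter COMMENT mode (saw '/*')
exit COMMENT mode (now at pos=19)
pos=19: enter STRING mode
pos=19: emit STR "a" (now at pos=22)
pos=22: emit STAR '*'
DONE. 8 tokens: [ID, STR, NUM, NUM, SEMI, NUM, STR, STAR]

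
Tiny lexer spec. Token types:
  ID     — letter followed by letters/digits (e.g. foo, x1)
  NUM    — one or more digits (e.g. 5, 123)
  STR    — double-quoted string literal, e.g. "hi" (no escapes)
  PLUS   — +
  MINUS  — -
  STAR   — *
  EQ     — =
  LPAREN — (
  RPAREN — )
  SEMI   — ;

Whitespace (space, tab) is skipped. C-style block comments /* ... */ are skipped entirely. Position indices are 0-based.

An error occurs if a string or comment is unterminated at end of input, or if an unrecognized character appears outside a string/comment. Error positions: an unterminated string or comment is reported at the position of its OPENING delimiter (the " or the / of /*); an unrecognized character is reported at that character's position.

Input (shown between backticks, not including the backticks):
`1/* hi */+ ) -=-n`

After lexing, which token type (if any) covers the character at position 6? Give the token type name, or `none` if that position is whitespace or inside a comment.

Answer: none

Derivation:
pos=0: emit NUM '1' (now at pos=1)
pos=1: enter COMMENT mode (saw '/*')
exit COMMENT mode (now at pos=9)
pos=9: emit PLUS '+'
pos=11: emit RPAREN ')'
pos=13: emit MINUS '-'
pos=14: emit EQ '='
pos=15: emit MINUS '-'
pos=16: emit ID 'n' (now at pos=17)
DONE. 7 tokens: [NUM, PLUS, RPAREN, MINUS, EQ, MINUS, ID]
Position 6: char is ' ' -> none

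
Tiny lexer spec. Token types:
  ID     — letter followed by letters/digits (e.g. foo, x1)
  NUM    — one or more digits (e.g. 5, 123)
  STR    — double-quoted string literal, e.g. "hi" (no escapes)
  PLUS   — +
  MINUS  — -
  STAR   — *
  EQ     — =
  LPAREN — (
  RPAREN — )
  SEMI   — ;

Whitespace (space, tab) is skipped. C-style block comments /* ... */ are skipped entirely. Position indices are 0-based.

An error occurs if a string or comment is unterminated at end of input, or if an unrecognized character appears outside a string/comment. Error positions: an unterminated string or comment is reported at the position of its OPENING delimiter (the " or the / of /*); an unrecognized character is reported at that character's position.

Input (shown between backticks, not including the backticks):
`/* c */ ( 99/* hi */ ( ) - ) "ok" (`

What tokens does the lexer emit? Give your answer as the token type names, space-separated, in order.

Answer: LPAREN NUM LPAREN RPAREN MINUS RPAREN STR LPAREN

Derivation:
pos=0: enter COMMENT mode (saw '/*')
exit COMMENT mode (now at pos=7)
pos=8: emit LPAREN '('
pos=10: emit NUM '99' (now at pos=12)
pos=12: enter COMMENT mode (saw '/*')
exit COMMENT mode (now at pos=20)
pos=21: emit LPAREN '('
pos=23: emit RPAREN ')'
pos=25: emit MINUS '-'
pos=27: emit RPAREN ')'
pos=29: enter STRING mode
pos=29: emit STR "ok" (now at pos=33)
pos=34: emit LPAREN '('
DONE. 8 tokens: [LPAREN, NUM, LPAREN, RPAREN, MINUS, RPAREN, STR, LPAREN]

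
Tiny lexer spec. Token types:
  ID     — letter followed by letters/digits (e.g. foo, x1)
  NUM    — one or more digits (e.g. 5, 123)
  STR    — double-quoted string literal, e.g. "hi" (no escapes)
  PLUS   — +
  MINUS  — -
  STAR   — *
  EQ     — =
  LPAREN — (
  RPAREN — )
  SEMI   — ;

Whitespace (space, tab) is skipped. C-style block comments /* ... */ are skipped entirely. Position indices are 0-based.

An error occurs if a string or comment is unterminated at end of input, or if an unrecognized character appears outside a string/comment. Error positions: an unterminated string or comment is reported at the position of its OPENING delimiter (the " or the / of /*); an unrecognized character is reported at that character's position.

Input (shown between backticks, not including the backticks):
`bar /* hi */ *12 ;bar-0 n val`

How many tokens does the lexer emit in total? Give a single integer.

pos=0: emit ID 'bar' (now at pos=3)
pos=4: enter COMMENT mode (saw '/*')
exit COMMENT mode (now at pos=12)
pos=13: emit STAR '*'
pos=14: emit NUM '12' (now at pos=16)
pos=17: emit SEMI ';'
pos=18: emit ID 'bar' (now at pos=21)
pos=21: emit MINUS '-'
pos=22: emit NUM '0' (now at pos=23)
pos=24: emit ID 'n' (now at pos=25)
pos=26: emit ID 'val' (now at pos=29)
DONE. 9 tokens: [ID, STAR, NUM, SEMI, ID, MINUS, NUM, ID, ID]

Answer: 9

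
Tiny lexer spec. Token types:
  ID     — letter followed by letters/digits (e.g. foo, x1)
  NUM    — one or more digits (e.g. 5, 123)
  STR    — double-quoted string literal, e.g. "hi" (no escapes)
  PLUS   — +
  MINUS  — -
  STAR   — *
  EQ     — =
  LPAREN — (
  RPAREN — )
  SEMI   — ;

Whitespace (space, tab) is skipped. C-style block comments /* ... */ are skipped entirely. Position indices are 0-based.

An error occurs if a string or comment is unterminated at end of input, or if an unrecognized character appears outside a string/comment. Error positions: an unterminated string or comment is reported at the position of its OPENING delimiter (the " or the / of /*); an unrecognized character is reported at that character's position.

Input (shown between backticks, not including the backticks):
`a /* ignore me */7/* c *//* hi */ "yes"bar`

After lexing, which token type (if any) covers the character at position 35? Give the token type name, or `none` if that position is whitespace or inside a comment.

Answer: STR

Derivation:
pos=0: emit ID 'a' (now at pos=1)
pos=2: enter COMMENT mode (saw '/*')
exit COMMENT mode (now at pos=17)
pos=17: emit NUM '7' (now at pos=18)
pos=18: enter COMMENT mode (saw '/*')
exit COMMENT mode (now at pos=25)
pos=25: enter COMMENT mode (saw '/*')
exit COMMENT mode (now at pos=33)
pos=34: enter STRING mode
pos=34: emit STR "yes" (now at pos=39)
pos=39: emit ID 'bar' (now at pos=42)
DONE. 4 tokens: [ID, NUM, STR, ID]
Position 35: char is 'y' -> STR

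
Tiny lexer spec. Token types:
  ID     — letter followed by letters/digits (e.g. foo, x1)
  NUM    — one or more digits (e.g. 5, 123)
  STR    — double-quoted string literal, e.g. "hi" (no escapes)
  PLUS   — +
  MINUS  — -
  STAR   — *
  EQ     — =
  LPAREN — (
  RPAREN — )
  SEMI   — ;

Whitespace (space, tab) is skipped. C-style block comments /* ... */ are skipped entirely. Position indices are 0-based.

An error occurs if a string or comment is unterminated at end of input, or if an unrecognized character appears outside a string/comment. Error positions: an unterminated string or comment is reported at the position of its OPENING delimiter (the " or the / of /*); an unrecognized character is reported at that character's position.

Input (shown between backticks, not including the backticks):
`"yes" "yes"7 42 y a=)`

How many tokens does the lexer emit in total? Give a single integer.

Answer: 8

Derivation:
pos=0: enter STRING mode
pos=0: emit STR "yes" (now at pos=5)
pos=6: enter STRING mode
pos=6: emit STR "yes" (now at pos=11)
pos=11: emit NUM '7' (now at pos=12)
pos=13: emit NUM '42' (now at pos=15)
pos=16: emit ID 'y' (now at pos=17)
pos=18: emit ID 'a' (now at pos=19)
pos=19: emit EQ '='
pos=20: emit RPAREN ')'
DONE. 8 tokens: [STR, STR, NUM, NUM, ID, ID, EQ, RPAREN]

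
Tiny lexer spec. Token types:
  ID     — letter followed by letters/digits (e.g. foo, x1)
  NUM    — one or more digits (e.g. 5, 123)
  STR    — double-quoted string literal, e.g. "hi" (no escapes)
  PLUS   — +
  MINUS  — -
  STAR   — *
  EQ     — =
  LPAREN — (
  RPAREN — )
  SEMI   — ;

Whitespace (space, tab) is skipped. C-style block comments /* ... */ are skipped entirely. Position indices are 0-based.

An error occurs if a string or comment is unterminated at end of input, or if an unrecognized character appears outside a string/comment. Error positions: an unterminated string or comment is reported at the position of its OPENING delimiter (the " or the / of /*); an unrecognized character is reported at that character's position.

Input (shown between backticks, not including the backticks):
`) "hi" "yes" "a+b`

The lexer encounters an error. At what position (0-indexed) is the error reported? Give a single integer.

pos=0: emit RPAREN ')'
pos=2: enter STRING mode
pos=2: emit STR "hi" (now at pos=6)
pos=7: enter STRING mode
pos=7: emit STR "yes" (now at pos=12)
pos=13: enter STRING mode
pos=13: ERROR — unterminated string

Answer: 13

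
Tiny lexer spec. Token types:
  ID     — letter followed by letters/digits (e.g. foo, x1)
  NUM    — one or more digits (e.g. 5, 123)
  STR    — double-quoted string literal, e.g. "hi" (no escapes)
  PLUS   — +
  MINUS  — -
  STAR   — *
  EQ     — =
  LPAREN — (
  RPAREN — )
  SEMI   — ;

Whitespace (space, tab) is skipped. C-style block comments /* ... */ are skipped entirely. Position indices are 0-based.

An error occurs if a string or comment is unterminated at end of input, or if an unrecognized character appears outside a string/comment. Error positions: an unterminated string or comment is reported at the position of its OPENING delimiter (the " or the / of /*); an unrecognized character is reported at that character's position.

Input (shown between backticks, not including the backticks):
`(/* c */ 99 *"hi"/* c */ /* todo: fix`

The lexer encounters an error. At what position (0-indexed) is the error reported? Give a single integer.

pos=0: emit LPAREN '('
pos=1: enter COMMENT mode (saw '/*')
exit COMMENT mode (now at pos=8)
pos=9: emit NUM '99' (now at pos=11)
pos=12: emit STAR '*'
pos=13: enter STRING mode
pos=13: emit STR "hi" (now at pos=17)
pos=17: enter COMMENT mode (saw '/*')
exit COMMENT mode (now at pos=24)
pos=25: enter COMMENT mode (saw '/*')
pos=25: ERROR — unterminated comment (reached EOF)

Answer: 25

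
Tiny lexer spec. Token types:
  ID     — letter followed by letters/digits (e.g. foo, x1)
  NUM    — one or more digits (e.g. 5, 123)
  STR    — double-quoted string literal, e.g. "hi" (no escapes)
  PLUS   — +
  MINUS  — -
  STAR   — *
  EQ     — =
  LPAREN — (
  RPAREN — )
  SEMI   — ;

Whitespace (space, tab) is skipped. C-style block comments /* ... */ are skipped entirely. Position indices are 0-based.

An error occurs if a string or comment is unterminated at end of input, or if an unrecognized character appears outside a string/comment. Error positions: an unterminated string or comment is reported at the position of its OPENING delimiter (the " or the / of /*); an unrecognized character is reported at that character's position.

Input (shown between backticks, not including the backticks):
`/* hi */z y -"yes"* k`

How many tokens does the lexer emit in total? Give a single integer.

pos=0: enter COMMENT mode (saw '/*')
exit COMMENT mode (now at pos=8)
pos=8: emit ID 'z' (now at pos=9)
pos=10: emit ID 'y' (now at pos=11)
pos=12: emit MINUS '-'
pos=13: enter STRING mode
pos=13: emit STR "yes" (now at pos=18)
pos=18: emit STAR '*'
pos=20: emit ID 'k' (now at pos=21)
DONE. 6 tokens: [ID, ID, MINUS, STR, STAR, ID]

Answer: 6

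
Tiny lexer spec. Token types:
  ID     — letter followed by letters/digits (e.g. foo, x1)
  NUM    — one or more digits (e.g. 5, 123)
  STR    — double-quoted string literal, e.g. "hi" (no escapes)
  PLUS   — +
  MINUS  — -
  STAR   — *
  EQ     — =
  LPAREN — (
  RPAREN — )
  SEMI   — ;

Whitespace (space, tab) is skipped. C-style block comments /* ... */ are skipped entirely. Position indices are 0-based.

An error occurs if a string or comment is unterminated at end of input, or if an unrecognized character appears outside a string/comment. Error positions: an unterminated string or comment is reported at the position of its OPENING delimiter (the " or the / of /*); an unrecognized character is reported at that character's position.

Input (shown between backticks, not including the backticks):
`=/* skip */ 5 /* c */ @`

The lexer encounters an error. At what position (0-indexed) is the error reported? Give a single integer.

Answer: 22

Derivation:
pos=0: emit EQ '='
pos=1: enter COMMENT mode (saw '/*')
exit COMMENT mode (now at pos=11)
pos=12: emit NUM '5' (now at pos=13)
pos=14: enter COMMENT mode (saw '/*')
exit COMMENT mode (now at pos=21)
pos=22: ERROR — unrecognized char '@'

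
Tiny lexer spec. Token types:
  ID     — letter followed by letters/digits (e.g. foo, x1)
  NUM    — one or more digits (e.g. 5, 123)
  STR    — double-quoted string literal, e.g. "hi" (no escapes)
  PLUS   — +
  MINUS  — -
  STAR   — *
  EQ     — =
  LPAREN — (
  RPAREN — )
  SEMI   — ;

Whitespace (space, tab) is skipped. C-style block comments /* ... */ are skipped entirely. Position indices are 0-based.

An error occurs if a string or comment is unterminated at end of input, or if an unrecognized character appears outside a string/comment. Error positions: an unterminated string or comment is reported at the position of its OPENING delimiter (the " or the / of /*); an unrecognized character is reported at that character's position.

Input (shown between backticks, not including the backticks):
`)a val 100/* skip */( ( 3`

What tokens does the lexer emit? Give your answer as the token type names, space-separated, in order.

Answer: RPAREN ID ID NUM LPAREN LPAREN NUM

Derivation:
pos=0: emit RPAREN ')'
pos=1: emit ID 'a' (now at pos=2)
pos=3: emit ID 'val' (now at pos=6)
pos=7: emit NUM '100' (now at pos=10)
pos=10: enter COMMENT mode (saw '/*')
exit COMMENT mode (now at pos=20)
pos=20: emit LPAREN '('
pos=22: emit LPAREN '('
pos=24: emit NUM '3' (now at pos=25)
DONE. 7 tokens: [RPAREN, ID, ID, NUM, LPAREN, LPAREN, NUM]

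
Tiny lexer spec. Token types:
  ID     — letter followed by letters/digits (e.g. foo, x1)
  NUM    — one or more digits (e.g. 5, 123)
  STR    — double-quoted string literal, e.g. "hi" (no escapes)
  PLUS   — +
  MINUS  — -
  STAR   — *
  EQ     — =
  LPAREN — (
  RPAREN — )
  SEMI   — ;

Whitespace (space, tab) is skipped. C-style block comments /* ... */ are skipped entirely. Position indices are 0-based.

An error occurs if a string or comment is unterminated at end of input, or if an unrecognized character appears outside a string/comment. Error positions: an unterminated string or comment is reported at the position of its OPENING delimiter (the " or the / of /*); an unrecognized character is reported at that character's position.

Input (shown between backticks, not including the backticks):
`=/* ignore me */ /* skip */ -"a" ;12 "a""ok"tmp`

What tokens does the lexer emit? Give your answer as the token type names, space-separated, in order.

pos=0: emit EQ '='
pos=1: enter COMMENT mode (saw '/*')
exit COMMENT mode (now at pos=16)
pos=17: enter COMMENT mode (saw '/*')
exit COMMENT mode (now at pos=27)
pos=28: emit MINUS '-'
pos=29: enter STRING mode
pos=29: emit STR "a" (now at pos=32)
pos=33: emit SEMI ';'
pos=34: emit NUM '12' (now at pos=36)
pos=37: enter STRING mode
pos=37: emit STR "a" (now at pos=40)
pos=40: enter STRING mode
pos=40: emit STR "ok" (now at pos=44)
pos=44: emit ID 'tmp' (now at pos=47)
DONE. 8 tokens: [EQ, MINUS, STR, SEMI, NUM, STR, STR, ID]

Answer: EQ MINUS STR SEMI NUM STR STR ID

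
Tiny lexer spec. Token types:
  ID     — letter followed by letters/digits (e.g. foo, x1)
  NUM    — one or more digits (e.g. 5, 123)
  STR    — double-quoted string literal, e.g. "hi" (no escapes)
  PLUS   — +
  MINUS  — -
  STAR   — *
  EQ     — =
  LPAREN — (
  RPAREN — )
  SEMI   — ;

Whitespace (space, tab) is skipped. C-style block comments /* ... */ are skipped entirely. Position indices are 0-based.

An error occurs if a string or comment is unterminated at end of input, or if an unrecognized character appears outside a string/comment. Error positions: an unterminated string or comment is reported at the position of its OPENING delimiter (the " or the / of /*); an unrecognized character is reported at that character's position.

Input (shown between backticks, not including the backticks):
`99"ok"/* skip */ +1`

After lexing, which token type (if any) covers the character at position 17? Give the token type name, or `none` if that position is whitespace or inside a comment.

pos=0: emit NUM '99' (now at pos=2)
pos=2: enter STRING mode
pos=2: emit STR "ok" (now at pos=6)
pos=6: enter COMMENT mode (saw '/*')
exit COMMENT mode (now at pos=16)
pos=17: emit PLUS '+'
pos=18: emit NUM '1' (now at pos=19)
DONE. 4 tokens: [NUM, STR, PLUS, NUM]
Position 17: char is '+' -> PLUS

Answer: PLUS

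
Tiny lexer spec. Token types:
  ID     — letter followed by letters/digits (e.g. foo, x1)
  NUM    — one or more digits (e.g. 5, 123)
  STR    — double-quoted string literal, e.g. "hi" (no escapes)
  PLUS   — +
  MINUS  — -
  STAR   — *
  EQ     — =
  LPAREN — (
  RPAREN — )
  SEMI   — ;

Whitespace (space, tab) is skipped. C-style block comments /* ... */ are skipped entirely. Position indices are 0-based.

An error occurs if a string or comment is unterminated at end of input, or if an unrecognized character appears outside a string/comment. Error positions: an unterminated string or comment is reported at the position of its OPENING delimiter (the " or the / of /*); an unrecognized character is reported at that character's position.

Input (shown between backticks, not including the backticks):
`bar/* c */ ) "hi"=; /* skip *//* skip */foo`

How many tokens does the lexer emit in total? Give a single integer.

Answer: 6

Derivation:
pos=0: emit ID 'bar' (now at pos=3)
pos=3: enter COMMENT mode (saw '/*')
exit COMMENT mode (now at pos=10)
pos=11: emit RPAREN ')'
pos=13: enter STRING mode
pos=13: emit STR "hi" (now at pos=17)
pos=17: emit EQ '='
pos=18: emit SEMI ';'
pos=20: enter COMMENT mode (saw '/*')
exit COMMENT mode (now at pos=30)
pos=30: enter COMMENT mode (saw '/*')
exit COMMENT mode (now at pos=40)
pos=40: emit ID 'foo' (now at pos=43)
DONE. 6 tokens: [ID, RPAREN, STR, EQ, SEMI, ID]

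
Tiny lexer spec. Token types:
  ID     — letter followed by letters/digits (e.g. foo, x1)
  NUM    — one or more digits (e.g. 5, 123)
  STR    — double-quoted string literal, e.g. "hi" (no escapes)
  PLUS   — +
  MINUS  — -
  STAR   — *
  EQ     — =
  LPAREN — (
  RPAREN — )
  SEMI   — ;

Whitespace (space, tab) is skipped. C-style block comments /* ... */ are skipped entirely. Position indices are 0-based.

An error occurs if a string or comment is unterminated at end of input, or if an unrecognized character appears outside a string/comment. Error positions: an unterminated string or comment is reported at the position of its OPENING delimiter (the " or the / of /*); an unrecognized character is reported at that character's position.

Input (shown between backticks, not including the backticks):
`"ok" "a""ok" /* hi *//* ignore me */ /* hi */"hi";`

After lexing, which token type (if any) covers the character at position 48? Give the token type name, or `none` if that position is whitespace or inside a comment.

Answer: STR

Derivation:
pos=0: enter STRING mode
pos=0: emit STR "ok" (now at pos=4)
pos=5: enter STRING mode
pos=5: emit STR "a" (now at pos=8)
pos=8: enter STRING mode
pos=8: emit STR "ok" (now at pos=12)
pos=13: enter COMMENT mode (saw '/*')
exit COMMENT mode (now at pos=21)
pos=21: enter COMMENT mode (saw '/*')
exit COMMENT mode (now at pos=36)
pos=37: enter COMMENT mode (saw '/*')
exit COMMENT mode (now at pos=45)
pos=45: enter STRING mode
pos=45: emit STR "hi" (now at pos=49)
pos=49: emit SEMI ';'
DONE. 5 tokens: [STR, STR, STR, STR, SEMI]
Position 48: char is '"' -> STR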